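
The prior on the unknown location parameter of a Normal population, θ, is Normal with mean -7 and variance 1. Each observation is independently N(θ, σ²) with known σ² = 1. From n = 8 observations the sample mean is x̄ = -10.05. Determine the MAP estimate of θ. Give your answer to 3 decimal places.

n = 8, x̄ = -10.05.
For a Normal prior and Normal likelihood with known variance, the posterior is Normal; its mode equals its mean, the precision-weighted average.
Prior precision 1/σ₀² = 1/1 = 1; data precision n/σ² = 8/1 = 8.
θ̂ = (1·(-7) + 8·(-10.05)) / (1 + 8) = (-87.4)/9 = -437/45 ≈ -9.711.

θ̂_MAP = -9.711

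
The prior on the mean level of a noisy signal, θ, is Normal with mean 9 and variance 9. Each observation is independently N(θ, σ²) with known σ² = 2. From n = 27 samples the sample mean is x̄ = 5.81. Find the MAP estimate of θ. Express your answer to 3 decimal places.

n = 27, x̄ = 5.81.
For a Normal prior and Normal likelihood with known variance, the posterior is Normal; its mode equals its mean, the precision-weighted average.
Prior precision 1/σ₀² = 1/9; data precision n/σ² = 27/2 = 13.5.
θ̂ = ((1/9)·9 + 13.5·5.81) / (1/9 + 13.5) = 79.435/(245/18) = 142983/24500 ≈ 5.836.

θ̂_MAP = 5.836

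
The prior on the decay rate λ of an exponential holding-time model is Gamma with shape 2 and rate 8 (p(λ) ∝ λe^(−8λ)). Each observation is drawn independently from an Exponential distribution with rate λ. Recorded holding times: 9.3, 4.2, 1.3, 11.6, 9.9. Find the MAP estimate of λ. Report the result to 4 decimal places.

λ̂_MAP = 0.1354

The Exponential(rate=λ) likelihood is ∝ λ^n e^(−λΣtᵢ). Here n = 5 and Σtᵢ = 9.3 + 4.2 + 1.3 + 11.6 + 9.9 = 36.3.
Posterior ∝ λe^(−8λ) · λ^5e^(−36.3λ) = λ^6e^(−44.3λ), i.e. Gamma(7, 44.3).
Mode = (a−1)/b = 6/44.3 ≈ 0.1354.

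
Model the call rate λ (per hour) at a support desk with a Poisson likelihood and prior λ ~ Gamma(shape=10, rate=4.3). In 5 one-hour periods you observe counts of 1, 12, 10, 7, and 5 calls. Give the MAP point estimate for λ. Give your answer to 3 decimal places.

Σxᵢ = 1+12+10+7+5 = 35, with n = 5.
Posterior ∝ λ^9e^(−4.3λ) · λ^35e^(−5λ) = λ^44e^(−9.3λ), i.e. Gamma(shape=45, rate=9.3).
The mode of a Gamma(a, b) with a ≥ 1 (shape–rate) is (a−1)/b = 44/9.3 ≈ 4.731.

λ̂_MAP = 4.731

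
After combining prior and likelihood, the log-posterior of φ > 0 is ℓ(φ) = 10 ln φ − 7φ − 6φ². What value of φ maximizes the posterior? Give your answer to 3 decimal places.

φ̂_MAP = 0.667

ℓ'(φ) = 10/φ − 7 − 12φ. Setting this to zero and multiplying by φ: 12φ² + 7φ − 10 = 0.
φ = (−7 + √(7² + 4·12·10)) / (2·12) = (−7 + √529) / 24 = (−7 + 23)/24 = 2/3.
ℓ''(φ) = −10/φ² − 12 < 0, confirming a maximum.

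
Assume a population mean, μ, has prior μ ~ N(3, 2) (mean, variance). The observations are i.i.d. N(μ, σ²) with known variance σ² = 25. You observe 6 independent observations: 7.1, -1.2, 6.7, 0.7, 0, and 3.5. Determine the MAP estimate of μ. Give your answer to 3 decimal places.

n = 6; x̄ = (7.1 + (-1.2) + 6.7 + 0.7 + 0 + 3.5)/6 = 16.8/6 = 2.8.
For a Normal prior and Normal likelihood with known variance, the posterior is Normal; its mode equals its mean, the precision-weighted average.
Prior precision 1/σ₀² = 1/2 = 0.5; data precision n/σ² = 6/25 = 0.24.
μ̂ = (0.5·3 + 0.24·2.8) / (0.5 + 0.24) = 2.172/0.74 = 543/185 ≈ 2.935.

μ̂_MAP = 2.935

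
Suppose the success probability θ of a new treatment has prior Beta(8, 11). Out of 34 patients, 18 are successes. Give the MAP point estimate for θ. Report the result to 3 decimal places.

θ̂_MAP = 0.490

Prior: Beta(8, 11).
Data: 18 successes in 34 trials. The binomial likelihood contributes θ^18(1−θ)^16, so the posterior is Beta(8+18, 11+16) = Beta(26, 27).
For Beta(a, b) with a, b > 1 the mode is (a−1)/(a+b−2) = 25/51 ≈ 0.490.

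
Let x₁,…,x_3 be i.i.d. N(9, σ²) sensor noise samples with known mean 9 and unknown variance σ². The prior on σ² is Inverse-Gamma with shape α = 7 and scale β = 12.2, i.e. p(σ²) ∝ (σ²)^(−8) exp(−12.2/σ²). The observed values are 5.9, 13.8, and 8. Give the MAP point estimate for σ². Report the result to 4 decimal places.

Sum of squared deviations about the known mean: SS = (5.9−9)² + (13.8−9)² + (8−9)² = 33.65.
The Normal likelihood contributes (σ²)^(−n/2) exp(−SS/(2σ²)), so the posterior is Inverse-Gamma(α + n/2, β + SS/2) = Inverse-Gamma(8.5, 29.025).
The mode of Inverse-Gamma(a, b) is b/(a+1) = 29.025/9.5 ≈ 3.0553.

σ̂²_MAP = 3.0553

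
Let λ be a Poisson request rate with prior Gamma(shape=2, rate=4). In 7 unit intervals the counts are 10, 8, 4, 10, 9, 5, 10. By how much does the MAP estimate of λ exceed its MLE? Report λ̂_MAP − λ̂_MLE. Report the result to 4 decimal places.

MAP − MLE = -2.8182

Σxᵢ = 56. Posterior is Gamma(58, 11); MAP = (58−1)/11 = 57/11 ≈ 5.18182.
MLE = x̄ = 56/7 ≈ 8.00000.
Difference = 57/11 − 56/7 = -31/11 ≈ -2.8182.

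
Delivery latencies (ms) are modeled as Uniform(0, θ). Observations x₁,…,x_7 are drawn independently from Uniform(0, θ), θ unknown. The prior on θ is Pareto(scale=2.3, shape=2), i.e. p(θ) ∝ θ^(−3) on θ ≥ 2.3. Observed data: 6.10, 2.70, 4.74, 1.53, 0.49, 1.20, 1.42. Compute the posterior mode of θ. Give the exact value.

The Uniform(0, θ) likelihood is θ^(−n) for θ ≥ max(xᵢ), zero otherwise. Here max(xᵢ) = 6.10.
Posterior ∝ θ^(−3) · θ^(−7) = θ^(−10) on θ ≥ max(2.3, 6.10) = 6.10.
This density is strictly decreasing in θ, so the posterior mode lies at the lower boundary of the support.

θ̂_MAP = 6.10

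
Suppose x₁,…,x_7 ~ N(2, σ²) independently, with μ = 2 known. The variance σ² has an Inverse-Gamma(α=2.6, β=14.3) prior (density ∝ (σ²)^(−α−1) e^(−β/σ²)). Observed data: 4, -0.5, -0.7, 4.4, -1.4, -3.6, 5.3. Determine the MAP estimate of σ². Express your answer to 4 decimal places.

σ̂²_MAP = 7.4444

Sum of squared deviations about the known mean: SS = (4−2)² + (-0.5−2)² + (-0.7−2)² + (4.4−2)² + (-1.4−2)² + (-3.6−2)² + (5.3−2)² = 77.11.
The Normal likelihood contributes (σ²)^(−n/2) exp(−SS/(2σ²)), so the posterior is Inverse-Gamma(α + n/2, β + SS/2) = Inverse-Gamma(6.1, 52.855).
The mode of Inverse-Gamma(a, b) is b/(a+1) = 52.855/7.1 ≈ 7.4444.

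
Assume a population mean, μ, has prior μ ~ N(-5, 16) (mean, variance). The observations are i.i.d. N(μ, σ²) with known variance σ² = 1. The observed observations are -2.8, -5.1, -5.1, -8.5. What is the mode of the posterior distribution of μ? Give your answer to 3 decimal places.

μ̂_MAP = -5.369

n = 4; x̄ = ((-2.8) + (-5.1) + (-5.1) + (-8.5))/4 = -21.5/4 = -5.375.
For a Normal prior and Normal likelihood with known variance, the posterior is Normal; its mode equals its mean, the precision-weighted average.
Prior precision 1/σ₀² = 1/16 = 0.0625; data precision n/σ² = 4/1 = 4.
μ̂ = (0.0625·(-5) + 4·(-5.375)) / (0.0625 + 4) = (-21.8125)/4.0625 = -349/65 ≈ -5.369.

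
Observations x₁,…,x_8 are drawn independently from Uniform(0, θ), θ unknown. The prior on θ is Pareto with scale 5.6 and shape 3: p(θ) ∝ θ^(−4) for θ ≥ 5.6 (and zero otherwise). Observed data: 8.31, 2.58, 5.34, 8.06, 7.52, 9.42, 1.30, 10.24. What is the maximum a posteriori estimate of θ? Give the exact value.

θ̂_MAP = 10.24

The Uniform(0, θ) likelihood is θ^(−n) for θ ≥ max(xᵢ), zero otherwise. Here max(xᵢ) = 10.24.
Posterior ∝ θ^(−4) · θ^(−8) = θ^(−12) on θ ≥ max(5.6, 10.24) = 10.24.
This density is strictly decreasing in θ, so the posterior mode lies at the lower boundary of the support.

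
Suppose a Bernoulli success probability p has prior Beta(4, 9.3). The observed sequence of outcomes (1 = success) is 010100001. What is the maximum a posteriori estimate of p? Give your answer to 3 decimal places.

Prior: Beta(4, 9.3).
Data: 3 successes in 9 trials (from the sequence). The binomial likelihood contributes p^3(1−p)^6, so the posterior is Beta(4+3, 9.3+6) = Beta(7, 15.3).
For Beta(a, b) with a, b > 1 the mode is (a−1)/(a+b−2) = 6/20.3 ≈ 0.296.

p̂_MAP = 0.296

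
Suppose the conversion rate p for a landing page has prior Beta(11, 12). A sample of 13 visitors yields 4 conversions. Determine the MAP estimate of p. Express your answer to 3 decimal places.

p̂_MAP = 0.412

Prior: Beta(11, 12).
Data: 4 successes in 13 trials. The binomial likelihood contributes p^4(1−p)^9, so the posterior is Beta(11+4, 12+9) = Beta(15, 21).
For Beta(a, b) with a, b > 1 the mode is (a−1)/(a+b−2) = 14/34 ≈ 0.412.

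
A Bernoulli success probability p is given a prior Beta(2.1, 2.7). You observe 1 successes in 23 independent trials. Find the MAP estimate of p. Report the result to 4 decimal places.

p̂_MAP = 0.0814

Prior: Beta(2.1, 2.7).
Data: 1 success in 23 trials. The binomial likelihood contributes p(1−p)^22, so the posterior is Beta(2.1+1, 2.7+22) = Beta(3.1, 24.7).
For Beta(a, b) with a, b > 1 the mode is (a−1)/(a+b−2) = 2.1/25.8 ≈ 0.0814.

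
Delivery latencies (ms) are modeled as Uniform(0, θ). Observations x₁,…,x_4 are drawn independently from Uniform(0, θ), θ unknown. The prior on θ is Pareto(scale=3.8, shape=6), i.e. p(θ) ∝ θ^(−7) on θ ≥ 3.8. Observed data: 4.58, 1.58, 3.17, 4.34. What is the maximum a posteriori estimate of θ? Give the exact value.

θ̂_MAP = 4.58

The Uniform(0, θ) likelihood is θ^(−n) for θ ≥ max(xᵢ), zero otherwise. Here max(xᵢ) = 4.58.
Posterior ∝ θ^(−7) · θ^(−4) = θ^(−11) on θ ≥ max(3.8, 4.58) = 4.58.
This density is strictly decreasing in θ, so the posterior mode lies at the lower boundary of the support.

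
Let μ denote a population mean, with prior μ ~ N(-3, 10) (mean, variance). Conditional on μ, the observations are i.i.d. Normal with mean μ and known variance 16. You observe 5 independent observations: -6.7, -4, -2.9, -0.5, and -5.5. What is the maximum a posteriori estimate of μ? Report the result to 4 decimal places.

n = 5; x̄ = ((-6.7) + (-4) + (-2.9) + (-0.5) + (-5.5))/5 = -19.6/5 = -3.92.
For a Normal prior and Normal likelihood with known variance, the posterior is Normal; its mode equals its mean, the precision-weighted average.
Prior precision 1/σ₀² = 1/10 = 0.1; data precision n/σ² = 5/16 = 0.3125.
μ̂ = (0.1·(-3) + 0.3125·(-3.92)) / (0.1 + 0.3125) = (-1.525)/0.4125 = -122/33 ≈ -3.6970.

μ̂_MAP = -3.6970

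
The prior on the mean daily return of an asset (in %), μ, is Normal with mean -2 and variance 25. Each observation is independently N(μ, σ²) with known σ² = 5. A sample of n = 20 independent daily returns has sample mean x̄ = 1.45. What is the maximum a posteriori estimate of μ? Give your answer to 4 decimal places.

n = 20, x̄ = 1.45.
For a Normal prior and Normal likelihood with known variance, the posterior is Normal; its mode equals its mean, the precision-weighted average.
Prior precision 1/σ₀² = 1/25 = 0.04; data precision n/σ² = 20/5 = 4.
μ̂ = (0.04·(-2) + 4·1.45) / (0.04 + 4) = 5.72/4.04 = 143/101 ≈ 1.4158.

μ̂_MAP = 1.4158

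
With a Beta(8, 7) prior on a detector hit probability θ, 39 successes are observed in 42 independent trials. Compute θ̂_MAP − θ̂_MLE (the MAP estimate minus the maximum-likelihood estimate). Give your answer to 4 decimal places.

MAP − MLE = -0.0922

Posterior is Beta(47, 10); MAP = (47−1)/(57−2) = 46/55 ≈ 0.83636.
MLE ignores the prior: θ̂_MLE = k/n = 39/42 ≈ 0.92857.
Difference = 46/55 − 39/42 = -71/770 ≈ -0.0922.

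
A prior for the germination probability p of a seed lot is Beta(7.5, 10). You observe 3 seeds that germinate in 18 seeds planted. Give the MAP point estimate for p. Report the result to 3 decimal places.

p̂_MAP = 0.284

Prior: Beta(7.5, 10).
Data: 3 successes in 18 trials. The binomial likelihood contributes p^3(1−p)^15, so the posterior is Beta(7.5+3, 10+15) = Beta(10.5, 25).
For Beta(a, b) with a, b > 1 the mode is (a−1)/(a+b−2) = 9.5/33.5 ≈ 0.284.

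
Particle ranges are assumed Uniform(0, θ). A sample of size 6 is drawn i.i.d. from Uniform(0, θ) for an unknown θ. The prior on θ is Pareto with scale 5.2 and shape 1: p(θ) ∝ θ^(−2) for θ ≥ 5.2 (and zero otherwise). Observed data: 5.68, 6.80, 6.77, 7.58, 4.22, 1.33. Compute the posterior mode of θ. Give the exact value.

The Uniform(0, θ) likelihood is θ^(−n) for θ ≥ max(xᵢ), zero otherwise. Here max(xᵢ) = 7.58.
Posterior ∝ θ^(−2) · θ^(−6) = θ^(−8) on θ ≥ max(5.2, 7.58) = 7.58.
This density is strictly decreasing in θ, so the posterior mode lies at the lower boundary of the support.

θ̂_MAP = 7.58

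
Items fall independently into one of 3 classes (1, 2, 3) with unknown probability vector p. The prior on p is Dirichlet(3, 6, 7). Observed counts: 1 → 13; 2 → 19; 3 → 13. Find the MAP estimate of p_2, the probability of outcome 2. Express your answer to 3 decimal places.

MAP estimate: 0.414

The posterior is Dirichlet(αᵢ + nᵢ) = Dirichlet(16, 25, 20).
For a Dirichlet(a₁,…,a_K) with all aᵢ > 1, the mode has j-th component (aⱼ − 1)/(Σaᵢ − K).
Here Σaᵢ = 61 and K = 3, so p_2 = (25 − 1)/(61 − 3) = 24/58 ≈ 0.414.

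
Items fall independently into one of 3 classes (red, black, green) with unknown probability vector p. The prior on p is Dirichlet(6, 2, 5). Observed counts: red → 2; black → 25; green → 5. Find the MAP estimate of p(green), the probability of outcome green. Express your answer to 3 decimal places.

The posterior is Dirichlet(αᵢ + nᵢ) = Dirichlet(8, 27, 10).
For a Dirichlet(a₁,…,a_K) with all aᵢ > 1, the mode has j-th component (aⱼ − 1)/(Σaᵢ − K).
Here Σaᵢ = 45 and K = 3, so p(green) = (10 − 1)/(45 − 3) = 9/42 ≈ 0.214.

MAP estimate of p(green) = 0.214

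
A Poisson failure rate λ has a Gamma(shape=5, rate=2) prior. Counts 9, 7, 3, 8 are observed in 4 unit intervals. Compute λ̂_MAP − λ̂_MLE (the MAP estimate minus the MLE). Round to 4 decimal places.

Σxᵢ = 27. Posterior is Gamma(32, 6); MAP = (32−1)/6 = 31/6 ≈ 5.16667.
MLE = x̄ = 27/4 ≈ 6.75000.
Difference = 31/6 − 27/4 = -19/12 ≈ -1.5833.

MAP − MLE = -1.5833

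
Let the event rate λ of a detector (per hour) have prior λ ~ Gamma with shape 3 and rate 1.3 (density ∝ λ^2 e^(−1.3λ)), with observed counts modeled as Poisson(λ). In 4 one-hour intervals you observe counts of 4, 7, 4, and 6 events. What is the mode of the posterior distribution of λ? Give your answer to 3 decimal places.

Σxᵢ = 4+7+4+6 = 21, with n = 4.
Posterior ∝ λ^2e^(−1.3λ) · λ^21e^(−4λ) = λ^23e^(−5.3λ), i.e. Gamma(shape=24, rate=5.3).
The mode of a Gamma(a, b) with a ≥ 1 (shape–rate) is (a−1)/b = 23/5.3 ≈ 4.340.

λ̂_MAP = 4.340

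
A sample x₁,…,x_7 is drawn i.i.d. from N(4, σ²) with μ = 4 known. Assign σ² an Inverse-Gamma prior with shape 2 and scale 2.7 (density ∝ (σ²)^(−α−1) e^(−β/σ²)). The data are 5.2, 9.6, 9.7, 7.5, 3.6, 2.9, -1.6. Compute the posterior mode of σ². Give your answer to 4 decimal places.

Sum of squared deviations about the known mean: SS = (5.2−4)² + (9.6−4)² + (9.7−4)² + (7.5−4)² + (3.6−4)² + (2.9−4)² + (-1.6−4)² = 110.27.
The Normal likelihood contributes (σ²)^(−n/2) exp(−SS/(2σ²)), so the posterior is Inverse-Gamma(α + n/2, β + SS/2) = Inverse-Gamma(5.5, 57.835).
The mode of Inverse-Gamma(a, b) is b/(a+1) = 57.835/6.5 ≈ 8.8977.

σ̂²_MAP = 8.8977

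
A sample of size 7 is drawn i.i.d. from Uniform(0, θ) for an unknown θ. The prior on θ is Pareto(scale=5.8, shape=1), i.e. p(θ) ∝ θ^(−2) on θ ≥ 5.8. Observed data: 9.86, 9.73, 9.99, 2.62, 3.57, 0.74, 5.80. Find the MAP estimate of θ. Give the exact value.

θ̂_MAP = 9.99

The Uniform(0, θ) likelihood is θ^(−n) for θ ≥ max(xᵢ), zero otherwise. Here max(xᵢ) = 9.99.
Posterior ∝ θ^(−2) · θ^(−7) = θ^(−9) on θ ≥ max(5.8, 9.99) = 9.99.
This density is strictly decreasing in θ, so the posterior mode lies at the lower boundary of the support.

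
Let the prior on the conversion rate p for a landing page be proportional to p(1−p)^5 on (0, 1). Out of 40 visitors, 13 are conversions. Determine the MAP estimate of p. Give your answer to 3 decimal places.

p̂_MAP = 0.304

The prior density ∝ p(1−p)^5 is the kernel of Beta(2, 6).
Data: 13 successes in 40 trials. The binomial likelihood contributes p^13(1−p)^27, so the posterior is Beta(2+13, 6+27) = Beta(15, 33).
For Beta(a, b) with a, b > 1 the mode is (a−1)/(a+b−2) = 14/46 ≈ 0.304.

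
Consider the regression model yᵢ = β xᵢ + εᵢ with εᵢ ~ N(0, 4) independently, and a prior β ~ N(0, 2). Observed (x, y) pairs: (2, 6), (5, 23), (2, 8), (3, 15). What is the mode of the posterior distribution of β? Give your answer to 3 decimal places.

log p(β | y) = −Σ(yᵢ − βxᵢ)²/(2·4) − β²/(2·2) + const.
Setting the derivative to zero: Σxᵢ(yᵢ − βxᵢ)/4 − β/2 = 0, so β = Σxᵢyᵢ / (Σxᵢ² + σ²/τ²).
Σxᵢyᵢ = 2·6 + 5·23 + 2·8 + 3·15 = 188; Σxᵢ² = 42; σ²/τ² = 2.
β̂_MAP = 188 / (42 + 2) = 188/44 ≈ 4.273.

β̂_MAP = 4.273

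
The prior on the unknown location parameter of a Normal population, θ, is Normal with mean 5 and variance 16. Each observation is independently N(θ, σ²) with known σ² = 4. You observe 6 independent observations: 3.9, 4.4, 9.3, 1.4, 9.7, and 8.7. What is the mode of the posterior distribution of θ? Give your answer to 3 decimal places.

θ̂_MAP = 6.184

n = 6; x̄ = (3.9 + 4.4 + 9.3 + 1.4 + 9.7 + 8.7)/6 = 37.4/6 = 187/30 ≈ 6.2333.
For a Normal prior and Normal likelihood with known variance, the posterior is Normal; its mode equals its mean, the precision-weighted average.
Prior precision 1/σ₀² = 1/16 = 0.0625; data precision n/σ² = 6/4 = 1.5.
θ̂ = (0.0625·5 + 1.5·(187/30)) / (0.0625 + 1.5) = 9.6625/1.5625 = 6.184.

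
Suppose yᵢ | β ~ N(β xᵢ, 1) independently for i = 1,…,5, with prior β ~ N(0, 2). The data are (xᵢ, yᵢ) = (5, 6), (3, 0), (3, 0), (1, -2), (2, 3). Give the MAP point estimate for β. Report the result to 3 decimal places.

log p(β | y) = −Σ(yᵢ − βxᵢ)²/(2·1) − β²/(2·2) + const.
Setting the derivative to zero: Σxᵢ(yᵢ − βxᵢ)/1 − β/2 = 0, so β = Σxᵢyᵢ / (Σxᵢ² + σ²/τ²).
Σxᵢyᵢ = 5·6 + 3·0 + 3·0 + 1·(-2) + 2·3 = 34; Σxᵢ² = 48; σ²/τ² = 0.5.
β̂_MAP = 34 / (48 + 0.5) = 34/48.5 ≈ 0.701.

β̂_MAP = 0.701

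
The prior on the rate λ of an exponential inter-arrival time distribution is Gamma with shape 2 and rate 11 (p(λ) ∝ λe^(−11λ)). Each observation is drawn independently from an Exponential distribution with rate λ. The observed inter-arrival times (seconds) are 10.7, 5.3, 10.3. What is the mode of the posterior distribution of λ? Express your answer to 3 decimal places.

The Exponential(rate=λ) likelihood is ∝ λ^n e^(−λΣtᵢ). Here n = 3 and Σtᵢ = 10.7 + 5.3 + 10.3 = 26.3.
Posterior ∝ λe^(−11λ) · λ^3e^(−26.3λ) = λ^4e^(−37.3λ), i.e. Gamma(5, 37.3).
Mode = (a−1)/b = 4/37.3 ≈ 0.107.

λ̂_MAP = 0.107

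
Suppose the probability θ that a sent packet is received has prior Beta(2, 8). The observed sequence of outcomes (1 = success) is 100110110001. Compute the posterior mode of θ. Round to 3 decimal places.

Prior: Beta(2, 8).
Data: 6 successes in 12 trials (from the sequence). The binomial likelihood contributes θ^6(1−θ)^6, so the posterior is Beta(2+6, 8+6) = Beta(8, 14).
For Beta(a, b) with a, b > 1 the mode is (a−1)/(a+b−2) = 7/20 ≈ 0.350.

θ̂_MAP = 0.350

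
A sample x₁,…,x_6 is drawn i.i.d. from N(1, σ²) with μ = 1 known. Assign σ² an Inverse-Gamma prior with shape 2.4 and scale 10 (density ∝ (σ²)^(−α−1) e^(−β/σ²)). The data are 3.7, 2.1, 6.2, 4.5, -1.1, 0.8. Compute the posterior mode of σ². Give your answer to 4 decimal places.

σ̂²_MAP = 5.6438

Sum of squared deviations about the known mean: SS = (3.7−1)² + (2.1−1)² + (6.2−1)² + (4.5−1)² + (-1.1−1)² + (0.8−1)² = 52.24.
The Normal likelihood contributes (σ²)^(−n/2) exp(−SS/(2σ²)), so the posterior is Inverse-Gamma(α + n/2, β + SS/2) = Inverse-Gamma(5.4, 36.12).
The mode of Inverse-Gamma(a, b) is b/(a+1) = 36.12/6.4 ≈ 5.6438.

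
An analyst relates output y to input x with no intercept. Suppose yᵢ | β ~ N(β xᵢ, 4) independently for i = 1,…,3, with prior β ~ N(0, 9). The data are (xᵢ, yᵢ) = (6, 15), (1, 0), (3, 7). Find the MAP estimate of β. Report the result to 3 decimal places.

log p(β | y) = −Σ(yᵢ − βxᵢ)²/(2·4) − β²/(2·9) + const.
Setting the derivative to zero: Σxᵢ(yᵢ − βxᵢ)/4 − β/9 = 0, so β = Σxᵢyᵢ / (Σxᵢ² + σ²/τ²).
Σxᵢyᵢ = 6·15 + 1·0 + 3·7 = 111; Σxᵢ² = 46; σ²/τ² = 4/9.
β̂_MAP = 111 / (46 + 4/9) = 111/(418/9) = 999/418 ≈ 2.390.

β̂_MAP = 2.390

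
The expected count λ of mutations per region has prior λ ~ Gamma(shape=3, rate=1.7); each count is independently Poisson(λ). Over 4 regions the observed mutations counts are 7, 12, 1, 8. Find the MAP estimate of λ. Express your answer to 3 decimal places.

λ̂_MAP = 5.263

Σxᵢ = 7+12+1+8 = 28, with n = 4.
Posterior ∝ λ^2e^(−1.7λ) · λ^28e^(−4λ) = λ^30e^(−5.7λ), i.e. Gamma(shape=31, rate=5.7).
The mode of a Gamma(a, b) with a ≥ 1 (shape–rate) is (a−1)/b = 30/5.7 ≈ 5.263.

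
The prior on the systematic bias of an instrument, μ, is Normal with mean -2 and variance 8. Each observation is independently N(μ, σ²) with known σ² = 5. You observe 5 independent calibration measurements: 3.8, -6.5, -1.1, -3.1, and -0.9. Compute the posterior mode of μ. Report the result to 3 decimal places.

μ̂_MAP = -1.609

n = 5; x̄ = (3.8 + (-6.5) + (-1.1) + (-3.1) + (-0.9))/5 = -7.8/5 = -1.56.
For a Normal prior and Normal likelihood with known variance, the posterior is Normal; its mode equals its mean, the precision-weighted average.
Prior precision 1/σ₀² = 1/8 = 0.125; data precision n/σ² = 5/5 = 1.
μ̂ = (0.125·(-2) + 1·(-1.56)) / (0.125 + 1) = (-1.81)/1.125 = -362/225 ≈ -1.609.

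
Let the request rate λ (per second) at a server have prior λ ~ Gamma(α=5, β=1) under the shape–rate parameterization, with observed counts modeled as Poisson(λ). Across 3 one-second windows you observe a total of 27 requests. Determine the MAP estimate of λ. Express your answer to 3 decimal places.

λ̂_MAP = 7.750

Σxᵢ = 27, n = 3.
Posterior ∝ λ^4e^(−1λ) · λ^27e^(−3λ) = λ^31e^(−4λ), i.e. Gamma(shape=32, rate=4).
The mode of a Gamma(a, b) with a ≥ 1 (shape–rate) is (a−1)/b = 31/4 ≈ 7.750.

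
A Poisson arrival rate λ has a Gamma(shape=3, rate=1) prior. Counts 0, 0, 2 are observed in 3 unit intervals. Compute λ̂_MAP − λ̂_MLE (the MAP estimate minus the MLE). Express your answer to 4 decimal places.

Σxᵢ = 2. Posterior is Gamma(5, 4); MAP = (5−1)/4 = 4/4 ≈ 1.00000.
MLE = x̄ = 2/3 ≈ 0.66667.
Difference = 4/4 − 2/3 = 1/3 ≈ 0.3333.

MAP − MLE = 0.3333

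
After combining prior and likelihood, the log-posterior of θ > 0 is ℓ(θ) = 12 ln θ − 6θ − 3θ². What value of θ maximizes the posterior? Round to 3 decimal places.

θ̂_MAP = 1.000

ℓ'(θ) = 12/θ − 6 − 6θ. Setting this to zero and multiplying by θ: 6θ² + 6θ − 12 = 0.
θ = (−6 + √(6² + 4·6·12)) / (2·6) = (−6 + √324) / 12 = (−6 + 18)/12 = 1.
ℓ''(θ) = −12/θ² − 6 < 0, confirming a maximum.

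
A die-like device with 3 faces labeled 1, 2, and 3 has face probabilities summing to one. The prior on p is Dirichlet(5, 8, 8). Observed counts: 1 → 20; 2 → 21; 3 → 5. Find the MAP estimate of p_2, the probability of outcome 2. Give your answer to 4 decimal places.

The posterior is Dirichlet(αᵢ + nᵢ) = Dirichlet(25, 29, 13).
For a Dirichlet(a₁,…,a_K) with all aᵢ > 1, the mode has j-th component (aⱼ − 1)/(Σaᵢ − K).
Here Σaᵢ = 67 and K = 3, so p_2 = (29 − 1)/(67 − 3) = 28/64 ≈ 0.4375.

MAP estimate: 0.4375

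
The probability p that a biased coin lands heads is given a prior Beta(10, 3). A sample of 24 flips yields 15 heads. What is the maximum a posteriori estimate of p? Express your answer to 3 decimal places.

p̂_MAP = 0.686

Prior: Beta(10, 3).
Data: 15 successes in 24 trials. The binomial likelihood contributes p^15(1−p)^9, so the posterior is Beta(10+15, 3+9) = Beta(25, 12).
For Beta(a, b) with a, b > 1 the mode is (a−1)/(a+b−2) = 24/35 ≈ 0.686.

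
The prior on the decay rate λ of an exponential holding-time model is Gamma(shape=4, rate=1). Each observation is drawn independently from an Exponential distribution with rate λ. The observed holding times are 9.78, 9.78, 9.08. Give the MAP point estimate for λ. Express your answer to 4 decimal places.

The Exponential(rate=λ) likelihood is ∝ λ^n e^(−λΣtᵢ). Here n = 3 and Σtᵢ = 9.78 + 9.78 + 9.08 = 28.64.
Posterior ∝ λ^3e^(−1λ) · λ^3e^(−28.64λ) = λ^6e^(−29.64λ), i.e. Gamma(7, 29.64).
Mode = (a−1)/b = 6/29.64 ≈ 0.2024.

λ̂_MAP = 0.2024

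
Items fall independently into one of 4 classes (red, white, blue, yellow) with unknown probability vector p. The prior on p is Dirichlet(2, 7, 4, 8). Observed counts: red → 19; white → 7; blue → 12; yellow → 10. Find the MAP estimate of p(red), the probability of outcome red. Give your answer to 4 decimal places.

MAP estimate of p(red) = 0.3077

The posterior is Dirichlet(αᵢ + nᵢ) = Dirichlet(21, 14, 16, 18).
For a Dirichlet(a₁,…,a_K) with all aᵢ > 1, the mode has j-th component (aⱼ − 1)/(Σaᵢ − K).
Here Σaᵢ = 69 and K = 4, so p(red) = (21 − 1)/(69 − 4) = 20/65 ≈ 0.3077.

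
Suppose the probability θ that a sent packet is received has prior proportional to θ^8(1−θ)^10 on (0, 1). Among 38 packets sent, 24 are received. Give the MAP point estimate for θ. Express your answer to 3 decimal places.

The prior density ∝ θ^8(1−θ)^10 is the kernel of Beta(9, 11).
Data: 24 successes in 38 trials. The binomial likelihood contributes θ^24(1−θ)^14, so the posterior is Beta(9+24, 11+14) = Beta(33, 25).
For Beta(a, b) with a, b > 1 the mode is (a−1)/(a+b−2) = 32/56 ≈ 0.571.

θ̂_MAP = 0.571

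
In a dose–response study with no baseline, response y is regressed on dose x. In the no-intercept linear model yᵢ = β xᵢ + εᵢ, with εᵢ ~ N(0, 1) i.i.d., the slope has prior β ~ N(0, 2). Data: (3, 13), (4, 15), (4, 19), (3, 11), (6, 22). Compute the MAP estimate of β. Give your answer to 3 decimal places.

log p(β | y) = −Σ(yᵢ − βxᵢ)²/(2·1) − β²/(2·2) + const.
Setting the derivative to zero: Σxᵢ(yᵢ − βxᵢ)/1 − β/2 = 0, so β = Σxᵢyᵢ / (Σxᵢ² + σ²/τ²).
Σxᵢyᵢ = 3·13 + 4·15 + 4·19 + 3·11 + 6·22 = 340; Σxᵢ² = 86; σ²/τ² = 0.5.
β̂_MAP = 340 / (86 + 0.5) = 340/86.5 ≈ 3.931.

β̂_MAP = 3.931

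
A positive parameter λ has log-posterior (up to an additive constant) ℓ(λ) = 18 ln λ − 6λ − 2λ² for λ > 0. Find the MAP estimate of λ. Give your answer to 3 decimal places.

ℓ'(λ) = 18/λ − 6 − 4λ. Setting this to zero and multiplying by λ: 4λ² + 6λ − 18 = 0.
λ = (−6 + √(6² + 4·4·18)) / (2·4) = (−6 + √324) / 8 = (−6 + 18)/8 = 3/2.
ℓ''(λ) = −18/λ² − 4 < 0, confirming a maximum.

λ̂_MAP = 1.500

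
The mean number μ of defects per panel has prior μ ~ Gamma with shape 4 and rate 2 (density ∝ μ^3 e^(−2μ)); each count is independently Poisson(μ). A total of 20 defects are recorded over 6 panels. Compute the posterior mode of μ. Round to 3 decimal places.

μ̂_MAP = 2.875

Σxᵢ = 20, n = 6.
Posterior ∝ μ^3e^(−2μ) · μ^20e^(−6μ) = μ^23e^(−8μ), i.e. Gamma(shape=24, rate=8).
The mode of a Gamma(a, b) with a ≥ 1 (shape–rate) is (a−1)/b = 23/8 ≈ 2.875.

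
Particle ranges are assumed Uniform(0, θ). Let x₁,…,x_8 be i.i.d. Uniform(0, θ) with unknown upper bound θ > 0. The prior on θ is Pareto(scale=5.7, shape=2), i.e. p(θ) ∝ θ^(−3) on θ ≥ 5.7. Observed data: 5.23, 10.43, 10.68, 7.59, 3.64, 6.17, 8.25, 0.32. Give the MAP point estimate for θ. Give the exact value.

θ̂_MAP = 10.68

The Uniform(0, θ) likelihood is θ^(−n) for θ ≥ max(xᵢ), zero otherwise. Here max(xᵢ) = 10.68.
Posterior ∝ θ^(−3) · θ^(−8) = θ^(−11) on θ ≥ max(5.7, 10.68) = 10.68.
This density is strictly decreasing in θ, so the posterior mode lies at the lower boundary of the support.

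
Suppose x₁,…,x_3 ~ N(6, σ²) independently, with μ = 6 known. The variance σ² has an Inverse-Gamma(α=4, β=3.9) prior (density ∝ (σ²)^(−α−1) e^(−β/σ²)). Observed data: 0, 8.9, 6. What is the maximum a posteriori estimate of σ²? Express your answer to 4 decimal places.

Sum of squared deviations about the known mean: SS = (0−6)² + (8.9−6)² + (6−6)² = 44.41.
The Normal likelihood contributes (σ²)^(−n/2) exp(−SS/(2σ²)), so the posterior is Inverse-Gamma(α + n/2, β + SS/2) = Inverse-Gamma(5.5, 26.105).
The mode of Inverse-Gamma(a, b) is b/(a+1) = 26.105/6.5 ≈ 4.0162.

σ̂²_MAP = 4.0162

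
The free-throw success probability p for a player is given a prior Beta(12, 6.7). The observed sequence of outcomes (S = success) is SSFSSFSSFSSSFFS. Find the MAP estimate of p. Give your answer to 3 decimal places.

p̂_MAP = 0.662

Prior: Beta(12, 6.7).
Data: 10 successes in 15 trials (from the sequence). The binomial likelihood contributes p^10(1−p)^5, so the posterior is Beta(12+10, 6.7+5) = Beta(22, 11.7).
For Beta(a, b) with a, b > 1 the mode is (a−1)/(a+b−2) = 21/31.7 ≈ 0.662.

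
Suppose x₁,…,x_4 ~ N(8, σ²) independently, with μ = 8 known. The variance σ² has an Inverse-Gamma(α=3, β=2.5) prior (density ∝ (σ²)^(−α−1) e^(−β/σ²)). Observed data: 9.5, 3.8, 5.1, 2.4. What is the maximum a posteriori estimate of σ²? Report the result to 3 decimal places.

Sum of squared deviations about the known mean: SS = (9.5−8)² + (3.8−8)² + (5.1−8)² + (2.4−8)² = 59.66.
The Normal likelihood contributes (σ²)^(−n/2) exp(−SS/(2σ²)), so the posterior is Inverse-Gamma(α + n/2, β + SS/2) = Inverse-Gamma(5, 32.33).
The mode of Inverse-Gamma(a, b) is b/(a+1) = 32.33/6 ≈ 5.388.

σ̂²_MAP = 5.388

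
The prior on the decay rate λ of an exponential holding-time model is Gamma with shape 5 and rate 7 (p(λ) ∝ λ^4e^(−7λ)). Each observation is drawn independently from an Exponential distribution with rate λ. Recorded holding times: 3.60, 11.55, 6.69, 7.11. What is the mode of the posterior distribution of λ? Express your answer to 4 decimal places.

The Exponential(rate=λ) likelihood is ∝ λ^n e^(−λΣtᵢ). Here n = 4 and Σtᵢ = 3.60 + 11.55 + 6.69 + 7.11 = 28.95.
Posterior ∝ λ^4e^(−7λ) · λ^4e^(−28.95λ) = λ^8e^(−35.95λ), i.e. Gamma(9, 35.95).
Mode = (a−1)/b = 8/35.95 ≈ 0.2225.

λ̂_MAP = 0.2225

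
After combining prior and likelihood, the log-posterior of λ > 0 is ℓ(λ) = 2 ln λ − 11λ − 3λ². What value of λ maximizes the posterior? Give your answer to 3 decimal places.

λ̂_MAP = 0.167

ℓ'(λ) = 2/λ − 11 − 6λ. Setting this to zero and multiplying by λ: 6λ² + 11λ − 2 = 0.
λ = (−11 + √(11² + 4·6·2)) / (2·6) = (−11 + √169) / 12 = (−11 + 13)/12 = 1/6.
ℓ''(λ) = −2/λ² − 6 < 0, confirming a maximum.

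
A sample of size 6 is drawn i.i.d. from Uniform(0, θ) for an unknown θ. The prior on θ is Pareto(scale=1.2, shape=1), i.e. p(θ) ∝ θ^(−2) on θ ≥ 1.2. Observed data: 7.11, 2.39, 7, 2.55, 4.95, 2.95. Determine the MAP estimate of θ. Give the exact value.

θ̂_MAP = 7.11

The Uniform(0, θ) likelihood is θ^(−n) for θ ≥ max(xᵢ), zero otherwise. Here max(xᵢ) = 7.11.
Posterior ∝ θ^(−2) · θ^(−6) = θ^(−8) on θ ≥ max(1.2, 7.11) = 7.11.
This density is strictly decreasing in θ, so the posterior mode lies at the lower boundary of the support.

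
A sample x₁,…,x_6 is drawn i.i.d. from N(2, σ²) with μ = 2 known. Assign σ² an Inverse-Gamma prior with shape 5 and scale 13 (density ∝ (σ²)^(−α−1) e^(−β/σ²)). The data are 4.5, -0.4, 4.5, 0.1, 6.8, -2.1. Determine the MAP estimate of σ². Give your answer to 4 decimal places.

σ̂²_MAP = 4.8733

Sum of squared deviations about the known mean: SS = (4.5−2)² + (-0.4−2)² + (4.5−2)² + (0.1−2)² + (6.8−2)² + (-2.1−2)² = 61.72.
The Normal likelihood contributes (σ²)^(−n/2) exp(−SS/(2σ²)), so the posterior is Inverse-Gamma(α + n/2, β + SS/2) = Inverse-Gamma(8, 43.86).
The mode of Inverse-Gamma(a, b) is b/(a+1) = 43.86/9 ≈ 4.8733.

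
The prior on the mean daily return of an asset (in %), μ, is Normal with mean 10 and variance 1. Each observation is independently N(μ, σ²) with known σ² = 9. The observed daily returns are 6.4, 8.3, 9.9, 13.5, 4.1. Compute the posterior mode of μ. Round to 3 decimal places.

n = 5; x̄ = (6.4 + 8.3 + 9.9 + 13.5 + 4.1)/5 = 42.2/5 = 8.44.
For a Normal prior and Normal likelihood with known variance, the posterior is Normal; its mode equals its mean, the precision-weighted average.
Prior precision 1/σ₀² = 1/1 = 1; data precision n/σ² = 5/9.
μ̂ = (1·10 + (5/9)·8.44) / (1 + 5/9) = (661/45)/(14/9) = 661/70 ≈ 9.443.

μ̂_MAP = 9.443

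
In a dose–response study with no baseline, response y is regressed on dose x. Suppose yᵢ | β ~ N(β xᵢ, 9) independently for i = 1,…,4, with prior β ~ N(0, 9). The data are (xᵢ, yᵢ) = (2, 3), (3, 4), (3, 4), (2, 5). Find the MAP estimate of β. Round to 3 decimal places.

log p(β | y) = −Σ(yᵢ − βxᵢ)²/(2·9) − β²/(2·9) + const.
Setting the derivative to zero: Σxᵢ(yᵢ − βxᵢ)/9 − β/9 = 0, so β = Σxᵢyᵢ / (Σxᵢ² + σ²/τ²).
Σxᵢyᵢ = 2·3 + 3·4 + 3·4 + 2·5 = 40; Σxᵢ² = 26; σ²/τ² = 1.
β̂_MAP = 40 / (26 + 1) = 40/27 ≈ 1.481.

β̂_MAP = 1.481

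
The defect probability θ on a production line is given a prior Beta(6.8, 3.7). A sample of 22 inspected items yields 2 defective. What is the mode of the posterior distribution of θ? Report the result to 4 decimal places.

θ̂_MAP = 0.2557

Prior: Beta(6.8, 3.7).
Data: 2 successes in 22 trials. The binomial likelihood contributes θ^2(1−θ)^20, so the posterior is Beta(6.8+2, 3.7+20) = Beta(8.8, 23.7).
For Beta(a, b) with a, b > 1 the mode is (a−1)/(a+b−2) = 7.8/30.5 ≈ 0.2557.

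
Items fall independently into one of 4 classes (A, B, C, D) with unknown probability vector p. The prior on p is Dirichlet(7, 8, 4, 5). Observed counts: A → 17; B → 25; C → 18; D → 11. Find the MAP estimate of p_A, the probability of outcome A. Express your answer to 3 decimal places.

MAP estimate of p_A = 0.253

The posterior is Dirichlet(αᵢ + nᵢ) = Dirichlet(24, 33, 22, 16).
For a Dirichlet(a₁,…,a_K) with all aᵢ > 1, the mode has j-th component (aⱼ − 1)/(Σaᵢ − K).
Here Σaᵢ = 95 and K = 4, so p_A = (24 − 1)/(95 − 4) = 23/91 ≈ 0.253.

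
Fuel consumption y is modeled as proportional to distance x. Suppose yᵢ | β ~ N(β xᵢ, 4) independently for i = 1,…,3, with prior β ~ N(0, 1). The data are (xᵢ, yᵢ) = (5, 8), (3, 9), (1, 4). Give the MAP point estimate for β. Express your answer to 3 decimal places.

β̂_MAP = 1.821

log p(β | y) = −Σ(yᵢ − βxᵢ)²/(2·4) − β²/(2·1) + const.
Setting the derivative to zero: Σxᵢ(yᵢ − βxᵢ)/4 − β/1 = 0, so β = Σxᵢyᵢ / (Σxᵢ² + σ²/τ²).
Σxᵢyᵢ = 5·8 + 3·9 + 1·4 = 71; Σxᵢ² = 35; σ²/τ² = 4.
β̂_MAP = 71 / (35 + 4) = 71/39 ≈ 1.821.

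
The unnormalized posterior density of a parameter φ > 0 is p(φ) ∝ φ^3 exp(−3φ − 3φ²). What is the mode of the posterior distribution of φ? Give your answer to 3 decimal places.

ℓ'(φ) = 3/φ − 3 − 6φ. Setting this to zero and multiplying by φ: 6φ² + 3φ − 3 = 0.
φ = (−3 + √(3² + 4·6·3)) / (2·6) = (−3 + √81) / 12 = (−3 + 9)/12 = 1/2.
ℓ''(φ) = −3/φ² − 6 < 0, confirming a maximum.

φ̂_MAP = 0.500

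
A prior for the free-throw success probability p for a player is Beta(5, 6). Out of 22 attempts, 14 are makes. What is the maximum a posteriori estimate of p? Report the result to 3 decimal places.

p̂_MAP = 0.581

Prior: Beta(5, 6).
Data: 14 successes in 22 trials. The binomial likelihood contributes p^14(1−p)^8, so the posterior is Beta(5+14, 6+8) = Beta(19, 14).
For Beta(a, b) with a, b > 1 the mode is (a−1)/(a+b−2) = 18/31 ≈ 0.581.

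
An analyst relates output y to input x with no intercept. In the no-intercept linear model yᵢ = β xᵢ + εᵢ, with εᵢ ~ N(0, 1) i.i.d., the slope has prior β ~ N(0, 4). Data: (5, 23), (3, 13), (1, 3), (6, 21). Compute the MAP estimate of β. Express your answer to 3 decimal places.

log p(β | y) = −Σ(yᵢ − βxᵢ)²/(2·1) − β²/(2·4) + const.
Setting the derivative to zero: Σxᵢ(yᵢ − βxᵢ)/1 − β/4 = 0, so β = Σxᵢyᵢ / (Σxᵢ² + σ²/τ²).
Σxᵢyᵢ = 5·23 + 3·13 + 1·3 + 6·21 = 283; Σxᵢ² = 71; σ²/τ² = 0.25.
β̂_MAP = 283 / (71 + 0.25) = 283/71.25 ≈ 3.972.

β̂_MAP = 3.972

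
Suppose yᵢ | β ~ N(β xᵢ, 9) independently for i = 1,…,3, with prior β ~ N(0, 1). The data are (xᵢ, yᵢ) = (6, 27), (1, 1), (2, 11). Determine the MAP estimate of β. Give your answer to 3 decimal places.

β̂_MAP = 3.700

log p(β | y) = −Σ(yᵢ − βxᵢ)²/(2·9) − β²/(2·1) + const.
Setting the derivative to zero: Σxᵢ(yᵢ − βxᵢ)/9 − β/1 = 0, so β = Σxᵢyᵢ / (Σxᵢ² + σ²/τ²).
Σxᵢyᵢ = 6·27 + 1·1 + 2·11 = 185; Σxᵢ² = 41; σ²/τ² = 9.
β̂_MAP = 185 / (41 + 9) = 185/50 ≈ 3.700.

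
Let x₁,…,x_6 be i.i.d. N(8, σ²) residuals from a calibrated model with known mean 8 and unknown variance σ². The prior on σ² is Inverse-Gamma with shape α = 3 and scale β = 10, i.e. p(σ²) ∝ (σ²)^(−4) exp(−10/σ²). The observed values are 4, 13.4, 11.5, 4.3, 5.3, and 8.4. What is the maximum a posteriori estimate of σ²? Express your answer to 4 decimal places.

Sum of squared deviations about the known mean: SS = (4−8)² + (13.4−8)² + (11.5−8)² + (4.3−8)² + (5.3−8)² + (8.4−8)² = 78.55.
The Normal likelihood contributes (σ²)^(−n/2) exp(−SS/(2σ²)), so the posterior is Inverse-Gamma(α + n/2, β + SS/2) = Inverse-Gamma(6, 49.275).
The mode of Inverse-Gamma(a, b) is b/(a+1) = 49.275/7 ≈ 7.0393.

σ̂²_MAP = 7.0393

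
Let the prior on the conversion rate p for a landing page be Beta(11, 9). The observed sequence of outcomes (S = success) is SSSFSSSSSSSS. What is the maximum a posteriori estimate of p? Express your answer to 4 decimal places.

Prior: Beta(11, 9).
Data: 11 successes in 12 trials (from the sequence). The binomial likelihood contributes p^11(1−p)^1, so the posterior is Beta(11+11, 9+1) = Beta(22, 10).
For Beta(a, b) with a, b > 1 the mode is (a−1)/(a+b−2) = 21/30 ≈ 0.7000.

p̂_MAP = 0.7000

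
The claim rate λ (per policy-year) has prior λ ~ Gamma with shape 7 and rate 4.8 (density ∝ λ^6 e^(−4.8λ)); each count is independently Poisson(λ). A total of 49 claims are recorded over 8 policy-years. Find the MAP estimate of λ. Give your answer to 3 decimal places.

Σxᵢ = 49, n = 8.
Posterior ∝ λ^6e^(−4.8λ) · λ^49e^(−8λ) = λ^55e^(−12.8λ), i.e. Gamma(shape=56, rate=12.8).
The mode of a Gamma(a, b) with a ≥ 1 (shape–rate) is (a−1)/b = 55/12.8 ≈ 4.297.

λ̂_MAP = 4.297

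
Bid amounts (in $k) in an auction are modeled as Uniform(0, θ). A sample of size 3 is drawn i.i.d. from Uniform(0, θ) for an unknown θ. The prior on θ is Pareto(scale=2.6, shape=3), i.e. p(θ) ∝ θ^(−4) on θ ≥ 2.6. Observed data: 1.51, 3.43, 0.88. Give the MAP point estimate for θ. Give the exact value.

The Uniform(0, θ) likelihood is θ^(−n) for θ ≥ max(xᵢ), zero otherwise. Here max(xᵢ) = 3.43.
Posterior ∝ θ^(−4) · θ^(−3) = θ^(−7) on θ ≥ max(2.6, 3.43) = 3.43.
This density is strictly decreasing in θ, so the posterior mode lies at the lower boundary of the support.

θ̂_MAP = 3.43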